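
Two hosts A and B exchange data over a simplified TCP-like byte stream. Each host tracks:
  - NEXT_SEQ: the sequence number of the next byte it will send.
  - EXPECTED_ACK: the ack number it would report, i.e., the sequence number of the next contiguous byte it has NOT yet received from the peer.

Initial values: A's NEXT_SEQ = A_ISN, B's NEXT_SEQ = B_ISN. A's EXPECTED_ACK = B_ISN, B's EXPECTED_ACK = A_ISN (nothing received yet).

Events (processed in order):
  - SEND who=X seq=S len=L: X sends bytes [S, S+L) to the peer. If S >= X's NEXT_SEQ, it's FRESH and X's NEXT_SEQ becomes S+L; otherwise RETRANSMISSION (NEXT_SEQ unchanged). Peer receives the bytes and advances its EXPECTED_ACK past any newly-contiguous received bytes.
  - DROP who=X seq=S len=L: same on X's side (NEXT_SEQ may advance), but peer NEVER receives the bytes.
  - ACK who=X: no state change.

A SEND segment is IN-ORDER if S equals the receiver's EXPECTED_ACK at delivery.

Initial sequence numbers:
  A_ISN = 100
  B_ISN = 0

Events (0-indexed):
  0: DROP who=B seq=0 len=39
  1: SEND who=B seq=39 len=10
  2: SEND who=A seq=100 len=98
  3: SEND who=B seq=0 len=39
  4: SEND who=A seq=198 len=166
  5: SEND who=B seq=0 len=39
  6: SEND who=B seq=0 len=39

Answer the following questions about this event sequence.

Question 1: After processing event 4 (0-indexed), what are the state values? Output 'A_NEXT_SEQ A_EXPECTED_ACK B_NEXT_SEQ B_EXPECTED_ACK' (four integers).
After event 0: A_seq=100 A_ack=0 B_seq=39 B_ack=100
After event 1: A_seq=100 A_ack=0 B_seq=49 B_ack=100
After event 2: A_seq=198 A_ack=0 B_seq=49 B_ack=198
After event 3: A_seq=198 A_ack=49 B_seq=49 B_ack=198
After event 4: A_seq=364 A_ack=49 B_seq=49 B_ack=364

364 49 49 364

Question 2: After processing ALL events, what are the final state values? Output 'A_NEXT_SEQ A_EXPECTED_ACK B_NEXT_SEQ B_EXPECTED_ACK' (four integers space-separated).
After event 0: A_seq=100 A_ack=0 B_seq=39 B_ack=100
After event 1: A_seq=100 A_ack=0 B_seq=49 B_ack=100
After event 2: A_seq=198 A_ack=0 B_seq=49 B_ack=198
After event 3: A_seq=198 A_ack=49 B_seq=49 B_ack=198
After event 4: A_seq=364 A_ack=49 B_seq=49 B_ack=364
After event 5: A_seq=364 A_ack=49 B_seq=49 B_ack=364
After event 6: A_seq=364 A_ack=49 B_seq=49 B_ack=364

Answer: 364 49 49 364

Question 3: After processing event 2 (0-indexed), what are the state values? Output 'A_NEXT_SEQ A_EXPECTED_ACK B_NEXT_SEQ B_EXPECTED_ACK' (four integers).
After event 0: A_seq=100 A_ack=0 B_seq=39 B_ack=100
After event 1: A_seq=100 A_ack=0 B_seq=49 B_ack=100
After event 2: A_seq=198 A_ack=0 B_seq=49 B_ack=198

198 0 49 198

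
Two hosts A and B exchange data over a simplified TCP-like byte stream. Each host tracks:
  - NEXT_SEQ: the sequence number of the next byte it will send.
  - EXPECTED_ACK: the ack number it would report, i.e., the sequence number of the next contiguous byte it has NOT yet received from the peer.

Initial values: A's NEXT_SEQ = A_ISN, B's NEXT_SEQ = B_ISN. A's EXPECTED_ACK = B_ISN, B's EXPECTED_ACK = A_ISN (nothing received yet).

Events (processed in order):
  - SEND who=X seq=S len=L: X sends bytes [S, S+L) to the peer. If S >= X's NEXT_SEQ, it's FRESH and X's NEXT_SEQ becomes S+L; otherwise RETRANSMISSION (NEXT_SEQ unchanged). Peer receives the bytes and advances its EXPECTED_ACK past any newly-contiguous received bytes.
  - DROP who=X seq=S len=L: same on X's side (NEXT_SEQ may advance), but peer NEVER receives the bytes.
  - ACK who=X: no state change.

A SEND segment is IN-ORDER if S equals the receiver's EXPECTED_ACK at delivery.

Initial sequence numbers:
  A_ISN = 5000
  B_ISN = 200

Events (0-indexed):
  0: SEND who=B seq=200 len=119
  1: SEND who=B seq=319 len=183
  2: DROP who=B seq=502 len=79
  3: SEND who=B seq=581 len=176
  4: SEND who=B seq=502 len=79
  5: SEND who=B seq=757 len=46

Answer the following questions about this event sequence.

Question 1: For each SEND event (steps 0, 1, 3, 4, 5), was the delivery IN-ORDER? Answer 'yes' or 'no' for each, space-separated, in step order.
Step 0: SEND seq=200 -> in-order
Step 1: SEND seq=319 -> in-order
Step 3: SEND seq=581 -> out-of-order
Step 4: SEND seq=502 -> in-order
Step 5: SEND seq=757 -> in-order

Answer: yes yes no yes yes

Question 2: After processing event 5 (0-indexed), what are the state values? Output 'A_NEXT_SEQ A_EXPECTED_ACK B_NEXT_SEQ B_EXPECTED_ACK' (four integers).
After event 0: A_seq=5000 A_ack=319 B_seq=319 B_ack=5000
After event 1: A_seq=5000 A_ack=502 B_seq=502 B_ack=5000
After event 2: A_seq=5000 A_ack=502 B_seq=581 B_ack=5000
After event 3: A_seq=5000 A_ack=502 B_seq=757 B_ack=5000
After event 4: A_seq=5000 A_ack=757 B_seq=757 B_ack=5000
After event 5: A_seq=5000 A_ack=803 B_seq=803 B_ack=5000

5000 803 803 5000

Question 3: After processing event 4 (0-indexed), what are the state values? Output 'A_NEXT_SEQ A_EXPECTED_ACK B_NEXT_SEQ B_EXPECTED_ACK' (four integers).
After event 0: A_seq=5000 A_ack=319 B_seq=319 B_ack=5000
After event 1: A_seq=5000 A_ack=502 B_seq=502 B_ack=5000
After event 2: A_seq=5000 A_ack=502 B_seq=581 B_ack=5000
After event 3: A_seq=5000 A_ack=502 B_seq=757 B_ack=5000
After event 4: A_seq=5000 A_ack=757 B_seq=757 B_ack=5000

5000 757 757 5000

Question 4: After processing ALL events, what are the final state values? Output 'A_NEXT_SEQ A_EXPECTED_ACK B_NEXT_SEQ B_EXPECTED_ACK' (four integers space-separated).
After event 0: A_seq=5000 A_ack=319 B_seq=319 B_ack=5000
After event 1: A_seq=5000 A_ack=502 B_seq=502 B_ack=5000
After event 2: A_seq=5000 A_ack=502 B_seq=581 B_ack=5000
After event 3: A_seq=5000 A_ack=502 B_seq=757 B_ack=5000
After event 4: A_seq=5000 A_ack=757 B_seq=757 B_ack=5000
After event 5: A_seq=5000 A_ack=803 B_seq=803 B_ack=5000

Answer: 5000 803 803 5000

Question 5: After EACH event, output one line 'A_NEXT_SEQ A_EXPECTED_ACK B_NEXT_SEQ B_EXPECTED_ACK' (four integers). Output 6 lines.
5000 319 319 5000
5000 502 502 5000
5000 502 581 5000
5000 502 757 5000
5000 757 757 5000
5000 803 803 5000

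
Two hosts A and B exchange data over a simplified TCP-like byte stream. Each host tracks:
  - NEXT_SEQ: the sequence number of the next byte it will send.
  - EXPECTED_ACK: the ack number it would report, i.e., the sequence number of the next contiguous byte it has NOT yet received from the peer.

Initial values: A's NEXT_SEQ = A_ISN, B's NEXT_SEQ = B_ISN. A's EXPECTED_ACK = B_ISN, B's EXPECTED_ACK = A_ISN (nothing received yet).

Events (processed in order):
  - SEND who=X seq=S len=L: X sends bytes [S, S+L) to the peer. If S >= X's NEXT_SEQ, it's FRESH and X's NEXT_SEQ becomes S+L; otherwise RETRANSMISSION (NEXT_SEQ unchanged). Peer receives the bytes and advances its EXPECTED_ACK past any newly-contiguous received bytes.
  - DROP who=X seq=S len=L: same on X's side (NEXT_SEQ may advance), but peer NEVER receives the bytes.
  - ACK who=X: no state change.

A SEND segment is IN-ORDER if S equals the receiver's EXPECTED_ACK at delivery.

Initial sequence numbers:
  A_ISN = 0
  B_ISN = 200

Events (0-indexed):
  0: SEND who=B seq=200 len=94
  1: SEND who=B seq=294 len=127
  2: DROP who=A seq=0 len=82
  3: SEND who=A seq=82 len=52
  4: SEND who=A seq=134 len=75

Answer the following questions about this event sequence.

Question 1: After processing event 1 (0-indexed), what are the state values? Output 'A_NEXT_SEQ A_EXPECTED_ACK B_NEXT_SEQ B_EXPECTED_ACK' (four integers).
After event 0: A_seq=0 A_ack=294 B_seq=294 B_ack=0
After event 1: A_seq=0 A_ack=421 B_seq=421 B_ack=0

0 421 421 0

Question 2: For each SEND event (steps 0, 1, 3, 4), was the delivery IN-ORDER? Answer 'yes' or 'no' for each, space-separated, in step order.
Step 0: SEND seq=200 -> in-order
Step 1: SEND seq=294 -> in-order
Step 3: SEND seq=82 -> out-of-order
Step 4: SEND seq=134 -> out-of-order

Answer: yes yes no no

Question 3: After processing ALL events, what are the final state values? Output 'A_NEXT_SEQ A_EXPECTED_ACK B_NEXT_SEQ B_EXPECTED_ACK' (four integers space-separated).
Answer: 209 421 421 0

Derivation:
After event 0: A_seq=0 A_ack=294 B_seq=294 B_ack=0
After event 1: A_seq=0 A_ack=421 B_seq=421 B_ack=0
After event 2: A_seq=82 A_ack=421 B_seq=421 B_ack=0
After event 3: A_seq=134 A_ack=421 B_seq=421 B_ack=0
After event 4: A_seq=209 A_ack=421 B_seq=421 B_ack=0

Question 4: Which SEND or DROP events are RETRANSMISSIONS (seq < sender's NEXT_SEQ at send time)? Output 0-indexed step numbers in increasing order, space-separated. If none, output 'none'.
Answer: none

Derivation:
Step 0: SEND seq=200 -> fresh
Step 1: SEND seq=294 -> fresh
Step 2: DROP seq=0 -> fresh
Step 3: SEND seq=82 -> fresh
Step 4: SEND seq=134 -> fresh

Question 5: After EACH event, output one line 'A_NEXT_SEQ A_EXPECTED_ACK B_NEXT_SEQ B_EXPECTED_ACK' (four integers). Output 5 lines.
0 294 294 0
0 421 421 0
82 421 421 0
134 421 421 0
209 421 421 0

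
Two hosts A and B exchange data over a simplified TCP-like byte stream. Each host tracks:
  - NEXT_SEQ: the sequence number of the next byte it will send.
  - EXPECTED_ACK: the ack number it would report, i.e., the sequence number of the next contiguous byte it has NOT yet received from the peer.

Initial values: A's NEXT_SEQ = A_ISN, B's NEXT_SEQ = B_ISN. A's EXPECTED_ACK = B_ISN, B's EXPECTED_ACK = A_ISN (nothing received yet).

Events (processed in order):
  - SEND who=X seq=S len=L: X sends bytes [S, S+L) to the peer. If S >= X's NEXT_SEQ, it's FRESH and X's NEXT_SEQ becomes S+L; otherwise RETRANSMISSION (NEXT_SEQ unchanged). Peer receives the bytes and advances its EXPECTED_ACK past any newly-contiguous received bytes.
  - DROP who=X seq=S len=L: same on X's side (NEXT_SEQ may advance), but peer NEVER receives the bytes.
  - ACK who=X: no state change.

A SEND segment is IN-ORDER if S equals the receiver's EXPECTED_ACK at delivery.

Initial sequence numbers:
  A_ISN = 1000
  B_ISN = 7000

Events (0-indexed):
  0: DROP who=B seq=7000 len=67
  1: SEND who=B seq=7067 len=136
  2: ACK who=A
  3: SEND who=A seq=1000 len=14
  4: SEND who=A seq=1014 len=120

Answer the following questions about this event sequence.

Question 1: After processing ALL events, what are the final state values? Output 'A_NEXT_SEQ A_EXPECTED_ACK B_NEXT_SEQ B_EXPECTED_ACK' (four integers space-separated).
After event 0: A_seq=1000 A_ack=7000 B_seq=7067 B_ack=1000
After event 1: A_seq=1000 A_ack=7000 B_seq=7203 B_ack=1000
After event 2: A_seq=1000 A_ack=7000 B_seq=7203 B_ack=1000
After event 3: A_seq=1014 A_ack=7000 B_seq=7203 B_ack=1014
After event 4: A_seq=1134 A_ack=7000 B_seq=7203 B_ack=1134

Answer: 1134 7000 7203 1134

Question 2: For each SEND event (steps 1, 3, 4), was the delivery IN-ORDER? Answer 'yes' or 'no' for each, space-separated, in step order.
Answer: no yes yes

Derivation:
Step 1: SEND seq=7067 -> out-of-order
Step 3: SEND seq=1000 -> in-order
Step 4: SEND seq=1014 -> in-order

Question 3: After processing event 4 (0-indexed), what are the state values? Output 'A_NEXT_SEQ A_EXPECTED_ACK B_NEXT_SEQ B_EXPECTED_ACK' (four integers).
After event 0: A_seq=1000 A_ack=7000 B_seq=7067 B_ack=1000
After event 1: A_seq=1000 A_ack=7000 B_seq=7203 B_ack=1000
After event 2: A_seq=1000 A_ack=7000 B_seq=7203 B_ack=1000
After event 3: A_seq=1014 A_ack=7000 B_seq=7203 B_ack=1014
After event 4: A_seq=1134 A_ack=7000 B_seq=7203 B_ack=1134

1134 7000 7203 1134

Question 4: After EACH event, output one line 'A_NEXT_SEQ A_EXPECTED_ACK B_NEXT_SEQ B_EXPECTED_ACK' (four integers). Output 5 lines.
1000 7000 7067 1000
1000 7000 7203 1000
1000 7000 7203 1000
1014 7000 7203 1014
1134 7000 7203 1134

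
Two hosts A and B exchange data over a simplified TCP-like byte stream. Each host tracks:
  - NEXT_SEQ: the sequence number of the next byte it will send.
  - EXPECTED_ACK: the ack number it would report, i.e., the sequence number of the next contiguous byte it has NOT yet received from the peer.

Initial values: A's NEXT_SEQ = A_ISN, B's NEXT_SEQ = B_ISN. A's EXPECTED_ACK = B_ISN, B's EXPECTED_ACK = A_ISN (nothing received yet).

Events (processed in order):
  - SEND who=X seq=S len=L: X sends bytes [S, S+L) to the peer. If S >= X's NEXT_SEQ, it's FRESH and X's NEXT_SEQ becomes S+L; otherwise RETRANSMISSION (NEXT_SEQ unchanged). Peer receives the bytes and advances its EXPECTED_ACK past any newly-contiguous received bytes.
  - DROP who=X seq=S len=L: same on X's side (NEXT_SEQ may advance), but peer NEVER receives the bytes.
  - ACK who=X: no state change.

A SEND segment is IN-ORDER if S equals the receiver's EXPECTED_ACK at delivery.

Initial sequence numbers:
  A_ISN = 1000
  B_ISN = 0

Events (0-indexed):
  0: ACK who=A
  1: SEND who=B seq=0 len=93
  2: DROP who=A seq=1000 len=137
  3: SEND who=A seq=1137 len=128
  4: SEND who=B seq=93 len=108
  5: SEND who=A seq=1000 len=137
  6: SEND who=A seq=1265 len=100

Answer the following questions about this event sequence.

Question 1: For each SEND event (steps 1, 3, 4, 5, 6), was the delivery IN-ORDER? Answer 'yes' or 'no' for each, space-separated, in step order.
Answer: yes no yes yes yes

Derivation:
Step 1: SEND seq=0 -> in-order
Step 3: SEND seq=1137 -> out-of-order
Step 4: SEND seq=93 -> in-order
Step 5: SEND seq=1000 -> in-order
Step 6: SEND seq=1265 -> in-order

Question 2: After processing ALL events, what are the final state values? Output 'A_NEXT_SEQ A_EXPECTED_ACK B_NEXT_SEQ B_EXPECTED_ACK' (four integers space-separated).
After event 0: A_seq=1000 A_ack=0 B_seq=0 B_ack=1000
After event 1: A_seq=1000 A_ack=93 B_seq=93 B_ack=1000
After event 2: A_seq=1137 A_ack=93 B_seq=93 B_ack=1000
After event 3: A_seq=1265 A_ack=93 B_seq=93 B_ack=1000
After event 4: A_seq=1265 A_ack=201 B_seq=201 B_ack=1000
After event 5: A_seq=1265 A_ack=201 B_seq=201 B_ack=1265
After event 6: A_seq=1365 A_ack=201 B_seq=201 B_ack=1365

Answer: 1365 201 201 1365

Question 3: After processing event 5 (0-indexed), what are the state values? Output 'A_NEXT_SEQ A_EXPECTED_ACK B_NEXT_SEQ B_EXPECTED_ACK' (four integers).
After event 0: A_seq=1000 A_ack=0 B_seq=0 B_ack=1000
After event 1: A_seq=1000 A_ack=93 B_seq=93 B_ack=1000
After event 2: A_seq=1137 A_ack=93 B_seq=93 B_ack=1000
After event 3: A_seq=1265 A_ack=93 B_seq=93 B_ack=1000
After event 4: A_seq=1265 A_ack=201 B_seq=201 B_ack=1000
After event 5: A_seq=1265 A_ack=201 B_seq=201 B_ack=1265

1265 201 201 1265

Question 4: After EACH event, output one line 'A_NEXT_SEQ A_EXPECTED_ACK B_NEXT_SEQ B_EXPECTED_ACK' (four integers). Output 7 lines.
1000 0 0 1000
1000 93 93 1000
1137 93 93 1000
1265 93 93 1000
1265 201 201 1000
1265 201 201 1265
1365 201 201 1365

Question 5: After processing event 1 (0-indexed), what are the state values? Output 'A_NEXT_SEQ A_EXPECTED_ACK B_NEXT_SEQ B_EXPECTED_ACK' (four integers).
After event 0: A_seq=1000 A_ack=0 B_seq=0 B_ack=1000
After event 1: A_seq=1000 A_ack=93 B_seq=93 B_ack=1000

1000 93 93 1000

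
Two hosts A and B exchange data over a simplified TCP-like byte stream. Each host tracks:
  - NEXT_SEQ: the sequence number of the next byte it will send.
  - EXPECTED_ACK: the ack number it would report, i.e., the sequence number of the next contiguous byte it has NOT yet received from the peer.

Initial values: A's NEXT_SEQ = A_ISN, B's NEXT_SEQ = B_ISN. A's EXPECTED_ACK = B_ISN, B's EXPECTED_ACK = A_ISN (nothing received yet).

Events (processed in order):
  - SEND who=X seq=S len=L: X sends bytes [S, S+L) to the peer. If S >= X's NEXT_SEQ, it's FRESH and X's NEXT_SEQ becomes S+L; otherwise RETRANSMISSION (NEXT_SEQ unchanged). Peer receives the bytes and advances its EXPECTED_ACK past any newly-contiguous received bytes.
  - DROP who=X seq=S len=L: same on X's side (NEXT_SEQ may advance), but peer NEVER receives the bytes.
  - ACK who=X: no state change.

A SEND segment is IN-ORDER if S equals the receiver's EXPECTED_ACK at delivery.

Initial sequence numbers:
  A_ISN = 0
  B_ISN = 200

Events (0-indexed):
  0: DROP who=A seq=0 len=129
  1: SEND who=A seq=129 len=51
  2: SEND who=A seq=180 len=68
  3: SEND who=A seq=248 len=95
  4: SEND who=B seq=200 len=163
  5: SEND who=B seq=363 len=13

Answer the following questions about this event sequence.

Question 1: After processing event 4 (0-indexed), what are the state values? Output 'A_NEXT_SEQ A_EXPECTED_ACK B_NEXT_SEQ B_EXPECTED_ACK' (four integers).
After event 0: A_seq=129 A_ack=200 B_seq=200 B_ack=0
After event 1: A_seq=180 A_ack=200 B_seq=200 B_ack=0
After event 2: A_seq=248 A_ack=200 B_seq=200 B_ack=0
After event 3: A_seq=343 A_ack=200 B_seq=200 B_ack=0
After event 4: A_seq=343 A_ack=363 B_seq=363 B_ack=0

343 363 363 0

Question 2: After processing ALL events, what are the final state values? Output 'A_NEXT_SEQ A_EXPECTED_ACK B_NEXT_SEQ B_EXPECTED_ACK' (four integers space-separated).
After event 0: A_seq=129 A_ack=200 B_seq=200 B_ack=0
After event 1: A_seq=180 A_ack=200 B_seq=200 B_ack=0
After event 2: A_seq=248 A_ack=200 B_seq=200 B_ack=0
After event 3: A_seq=343 A_ack=200 B_seq=200 B_ack=0
After event 4: A_seq=343 A_ack=363 B_seq=363 B_ack=0
After event 5: A_seq=343 A_ack=376 B_seq=376 B_ack=0

Answer: 343 376 376 0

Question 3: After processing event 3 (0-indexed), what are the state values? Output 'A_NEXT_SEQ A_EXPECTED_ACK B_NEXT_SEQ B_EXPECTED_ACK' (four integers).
After event 0: A_seq=129 A_ack=200 B_seq=200 B_ack=0
After event 1: A_seq=180 A_ack=200 B_seq=200 B_ack=0
After event 2: A_seq=248 A_ack=200 B_seq=200 B_ack=0
After event 3: A_seq=343 A_ack=200 B_seq=200 B_ack=0

343 200 200 0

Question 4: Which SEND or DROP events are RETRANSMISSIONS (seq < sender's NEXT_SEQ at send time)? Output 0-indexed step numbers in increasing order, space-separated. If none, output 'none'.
Step 0: DROP seq=0 -> fresh
Step 1: SEND seq=129 -> fresh
Step 2: SEND seq=180 -> fresh
Step 3: SEND seq=248 -> fresh
Step 4: SEND seq=200 -> fresh
Step 5: SEND seq=363 -> fresh

Answer: none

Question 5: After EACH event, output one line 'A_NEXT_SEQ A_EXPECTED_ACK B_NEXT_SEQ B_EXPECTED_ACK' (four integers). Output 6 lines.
129 200 200 0
180 200 200 0
248 200 200 0
343 200 200 0
343 363 363 0
343 376 376 0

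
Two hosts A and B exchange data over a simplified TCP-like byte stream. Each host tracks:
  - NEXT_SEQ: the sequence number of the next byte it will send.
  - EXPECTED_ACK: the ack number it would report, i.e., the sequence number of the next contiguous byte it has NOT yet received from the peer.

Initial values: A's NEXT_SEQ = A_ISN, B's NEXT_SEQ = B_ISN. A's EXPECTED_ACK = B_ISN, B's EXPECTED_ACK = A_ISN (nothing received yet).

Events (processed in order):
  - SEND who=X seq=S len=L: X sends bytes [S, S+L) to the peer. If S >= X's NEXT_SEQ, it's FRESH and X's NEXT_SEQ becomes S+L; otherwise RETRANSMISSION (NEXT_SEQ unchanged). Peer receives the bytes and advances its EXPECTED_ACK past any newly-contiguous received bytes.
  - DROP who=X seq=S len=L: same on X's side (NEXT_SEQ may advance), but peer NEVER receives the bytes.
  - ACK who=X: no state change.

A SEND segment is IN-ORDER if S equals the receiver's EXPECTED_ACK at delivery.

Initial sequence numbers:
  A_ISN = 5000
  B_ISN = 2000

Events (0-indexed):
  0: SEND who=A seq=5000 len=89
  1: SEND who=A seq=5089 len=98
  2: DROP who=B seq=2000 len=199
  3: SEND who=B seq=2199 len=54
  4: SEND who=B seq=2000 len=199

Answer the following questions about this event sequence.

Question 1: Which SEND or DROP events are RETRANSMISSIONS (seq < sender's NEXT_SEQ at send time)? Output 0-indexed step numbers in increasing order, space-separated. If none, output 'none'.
Answer: 4

Derivation:
Step 0: SEND seq=5000 -> fresh
Step 1: SEND seq=5089 -> fresh
Step 2: DROP seq=2000 -> fresh
Step 3: SEND seq=2199 -> fresh
Step 4: SEND seq=2000 -> retransmit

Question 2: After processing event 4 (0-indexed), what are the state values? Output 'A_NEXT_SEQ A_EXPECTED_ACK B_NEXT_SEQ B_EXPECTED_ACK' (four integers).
After event 0: A_seq=5089 A_ack=2000 B_seq=2000 B_ack=5089
After event 1: A_seq=5187 A_ack=2000 B_seq=2000 B_ack=5187
After event 2: A_seq=5187 A_ack=2000 B_seq=2199 B_ack=5187
After event 3: A_seq=5187 A_ack=2000 B_seq=2253 B_ack=5187
After event 4: A_seq=5187 A_ack=2253 B_seq=2253 B_ack=5187

5187 2253 2253 5187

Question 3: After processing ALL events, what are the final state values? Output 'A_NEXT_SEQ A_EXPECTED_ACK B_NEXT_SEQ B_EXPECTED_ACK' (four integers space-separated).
After event 0: A_seq=5089 A_ack=2000 B_seq=2000 B_ack=5089
After event 1: A_seq=5187 A_ack=2000 B_seq=2000 B_ack=5187
After event 2: A_seq=5187 A_ack=2000 B_seq=2199 B_ack=5187
After event 3: A_seq=5187 A_ack=2000 B_seq=2253 B_ack=5187
After event 4: A_seq=5187 A_ack=2253 B_seq=2253 B_ack=5187

Answer: 5187 2253 2253 5187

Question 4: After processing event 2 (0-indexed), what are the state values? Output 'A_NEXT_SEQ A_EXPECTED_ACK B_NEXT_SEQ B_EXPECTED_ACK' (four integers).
After event 0: A_seq=5089 A_ack=2000 B_seq=2000 B_ack=5089
After event 1: A_seq=5187 A_ack=2000 B_seq=2000 B_ack=5187
After event 2: A_seq=5187 A_ack=2000 B_seq=2199 B_ack=5187

5187 2000 2199 5187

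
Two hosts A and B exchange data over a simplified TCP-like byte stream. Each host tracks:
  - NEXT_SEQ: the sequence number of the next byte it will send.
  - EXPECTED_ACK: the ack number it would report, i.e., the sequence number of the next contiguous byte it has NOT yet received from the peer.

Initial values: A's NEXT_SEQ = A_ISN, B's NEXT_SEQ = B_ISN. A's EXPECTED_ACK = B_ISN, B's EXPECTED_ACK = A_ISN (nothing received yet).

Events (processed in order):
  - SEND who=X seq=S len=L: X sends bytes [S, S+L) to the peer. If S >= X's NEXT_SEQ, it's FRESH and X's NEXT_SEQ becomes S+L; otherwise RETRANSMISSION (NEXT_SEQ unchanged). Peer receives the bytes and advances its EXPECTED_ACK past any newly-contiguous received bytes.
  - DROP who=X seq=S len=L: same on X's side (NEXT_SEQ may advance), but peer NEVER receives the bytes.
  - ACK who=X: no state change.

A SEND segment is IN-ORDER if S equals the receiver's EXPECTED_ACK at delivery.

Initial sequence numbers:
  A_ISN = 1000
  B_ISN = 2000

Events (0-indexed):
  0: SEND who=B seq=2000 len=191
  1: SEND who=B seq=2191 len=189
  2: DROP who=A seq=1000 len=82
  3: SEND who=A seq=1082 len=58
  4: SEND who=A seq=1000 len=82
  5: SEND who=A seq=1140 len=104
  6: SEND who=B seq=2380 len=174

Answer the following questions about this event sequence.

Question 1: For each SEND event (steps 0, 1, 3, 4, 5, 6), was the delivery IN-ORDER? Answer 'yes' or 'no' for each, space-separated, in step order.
Step 0: SEND seq=2000 -> in-order
Step 1: SEND seq=2191 -> in-order
Step 3: SEND seq=1082 -> out-of-order
Step 4: SEND seq=1000 -> in-order
Step 5: SEND seq=1140 -> in-order
Step 6: SEND seq=2380 -> in-order

Answer: yes yes no yes yes yes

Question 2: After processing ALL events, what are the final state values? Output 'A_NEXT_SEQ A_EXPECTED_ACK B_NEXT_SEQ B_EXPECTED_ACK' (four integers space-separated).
Answer: 1244 2554 2554 1244

Derivation:
After event 0: A_seq=1000 A_ack=2191 B_seq=2191 B_ack=1000
After event 1: A_seq=1000 A_ack=2380 B_seq=2380 B_ack=1000
After event 2: A_seq=1082 A_ack=2380 B_seq=2380 B_ack=1000
After event 3: A_seq=1140 A_ack=2380 B_seq=2380 B_ack=1000
After event 4: A_seq=1140 A_ack=2380 B_seq=2380 B_ack=1140
After event 5: A_seq=1244 A_ack=2380 B_seq=2380 B_ack=1244
After event 6: A_seq=1244 A_ack=2554 B_seq=2554 B_ack=1244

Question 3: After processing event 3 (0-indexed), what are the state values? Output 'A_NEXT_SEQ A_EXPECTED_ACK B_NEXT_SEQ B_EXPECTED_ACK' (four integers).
After event 0: A_seq=1000 A_ack=2191 B_seq=2191 B_ack=1000
After event 1: A_seq=1000 A_ack=2380 B_seq=2380 B_ack=1000
After event 2: A_seq=1082 A_ack=2380 B_seq=2380 B_ack=1000
After event 3: A_seq=1140 A_ack=2380 B_seq=2380 B_ack=1000

1140 2380 2380 1000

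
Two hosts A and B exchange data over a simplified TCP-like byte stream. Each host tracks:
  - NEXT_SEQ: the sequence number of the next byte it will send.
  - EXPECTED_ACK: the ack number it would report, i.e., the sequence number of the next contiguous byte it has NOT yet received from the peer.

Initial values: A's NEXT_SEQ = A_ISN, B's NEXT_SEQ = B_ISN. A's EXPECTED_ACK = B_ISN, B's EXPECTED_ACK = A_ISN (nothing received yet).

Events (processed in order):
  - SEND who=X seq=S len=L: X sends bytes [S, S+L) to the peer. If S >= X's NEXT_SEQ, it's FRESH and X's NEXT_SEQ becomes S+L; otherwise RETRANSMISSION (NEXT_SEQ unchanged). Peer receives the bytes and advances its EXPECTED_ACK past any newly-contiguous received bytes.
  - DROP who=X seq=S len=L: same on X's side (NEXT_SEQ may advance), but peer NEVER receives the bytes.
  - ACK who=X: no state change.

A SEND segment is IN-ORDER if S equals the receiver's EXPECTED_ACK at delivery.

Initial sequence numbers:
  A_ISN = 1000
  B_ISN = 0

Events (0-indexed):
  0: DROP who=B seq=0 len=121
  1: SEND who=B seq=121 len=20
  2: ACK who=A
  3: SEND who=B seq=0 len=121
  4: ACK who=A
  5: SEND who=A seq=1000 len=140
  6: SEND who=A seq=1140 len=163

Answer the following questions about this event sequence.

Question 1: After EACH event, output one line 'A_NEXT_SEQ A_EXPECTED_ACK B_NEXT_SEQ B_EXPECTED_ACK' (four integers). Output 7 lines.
1000 0 121 1000
1000 0 141 1000
1000 0 141 1000
1000 141 141 1000
1000 141 141 1000
1140 141 141 1140
1303 141 141 1303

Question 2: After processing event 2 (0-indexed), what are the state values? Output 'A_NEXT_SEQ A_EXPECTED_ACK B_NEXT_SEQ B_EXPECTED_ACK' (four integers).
After event 0: A_seq=1000 A_ack=0 B_seq=121 B_ack=1000
After event 1: A_seq=1000 A_ack=0 B_seq=141 B_ack=1000
After event 2: A_seq=1000 A_ack=0 B_seq=141 B_ack=1000

1000 0 141 1000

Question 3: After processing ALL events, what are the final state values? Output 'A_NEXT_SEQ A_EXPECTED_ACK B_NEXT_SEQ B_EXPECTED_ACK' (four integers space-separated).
Answer: 1303 141 141 1303

Derivation:
After event 0: A_seq=1000 A_ack=0 B_seq=121 B_ack=1000
After event 1: A_seq=1000 A_ack=0 B_seq=141 B_ack=1000
After event 2: A_seq=1000 A_ack=0 B_seq=141 B_ack=1000
After event 3: A_seq=1000 A_ack=141 B_seq=141 B_ack=1000
After event 4: A_seq=1000 A_ack=141 B_seq=141 B_ack=1000
After event 5: A_seq=1140 A_ack=141 B_seq=141 B_ack=1140
After event 6: A_seq=1303 A_ack=141 B_seq=141 B_ack=1303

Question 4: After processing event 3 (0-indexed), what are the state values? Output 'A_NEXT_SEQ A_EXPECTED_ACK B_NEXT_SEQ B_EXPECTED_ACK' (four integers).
After event 0: A_seq=1000 A_ack=0 B_seq=121 B_ack=1000
After event 1: A_seq=1000 A_ack=0 B_seq=141 B_ack=1000
After event 2: A_seq=1000 A_ack=0 B_seq=141 B_ack=1000
After event 3: A_seq=1000 A_ack=141 B_seq=141 B_ack=1000

1000 141 141 1000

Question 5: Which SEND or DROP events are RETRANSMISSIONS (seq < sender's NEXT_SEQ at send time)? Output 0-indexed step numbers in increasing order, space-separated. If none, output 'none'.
Step 0: DROP seq=0 -> fresh
Step 1: SEND seq=121 -> fresh
Step 3: SEND seq=0 -> retransmit
Step 5: SEND seq=1000 -> fresh
Step 6: SEND seq=1140 -> fresh

Answer: 3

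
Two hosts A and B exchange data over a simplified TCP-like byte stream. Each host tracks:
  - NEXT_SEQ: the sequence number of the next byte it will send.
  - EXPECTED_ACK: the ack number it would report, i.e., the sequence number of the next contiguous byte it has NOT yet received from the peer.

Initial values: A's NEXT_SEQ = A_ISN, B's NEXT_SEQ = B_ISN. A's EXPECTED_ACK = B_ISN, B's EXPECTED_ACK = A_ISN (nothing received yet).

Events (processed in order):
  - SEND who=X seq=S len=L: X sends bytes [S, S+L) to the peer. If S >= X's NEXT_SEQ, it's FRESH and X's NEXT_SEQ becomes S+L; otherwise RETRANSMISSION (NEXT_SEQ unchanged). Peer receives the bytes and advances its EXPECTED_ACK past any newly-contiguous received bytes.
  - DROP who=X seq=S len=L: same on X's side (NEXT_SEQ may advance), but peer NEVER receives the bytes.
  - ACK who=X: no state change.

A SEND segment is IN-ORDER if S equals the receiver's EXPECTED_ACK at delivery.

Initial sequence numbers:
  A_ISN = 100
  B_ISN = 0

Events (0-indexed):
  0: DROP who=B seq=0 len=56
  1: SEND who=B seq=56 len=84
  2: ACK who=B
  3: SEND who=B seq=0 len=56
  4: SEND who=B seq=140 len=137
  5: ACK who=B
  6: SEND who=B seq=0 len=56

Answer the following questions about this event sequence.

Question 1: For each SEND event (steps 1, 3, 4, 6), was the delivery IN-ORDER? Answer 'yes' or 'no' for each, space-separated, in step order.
Answer: no yes yes no

Derivation:
Step 1: SEND seq=56 -> out-of-order
Step 3: SEND seq=0 -> in-order
Step 4: SEND seq=140 -> in-order
Step 6: SEND seq=0 -> out-of-order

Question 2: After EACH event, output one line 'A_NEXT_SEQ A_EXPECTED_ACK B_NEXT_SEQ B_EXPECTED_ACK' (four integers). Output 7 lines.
100 0 56 100
100 0 140 100
100 0 140 100
100 140 140 100
100 277 277 100
100 277 277 100
100 277 277 100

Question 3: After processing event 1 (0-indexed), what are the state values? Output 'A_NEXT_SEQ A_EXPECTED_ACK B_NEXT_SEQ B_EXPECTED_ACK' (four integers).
After event 0: A_seq=100 A_ack=0 B_seq=56 B_ack=100
After event 1: A_seq=100 A_ack=0 B_seq=140 B_ack=100

100 0 140 100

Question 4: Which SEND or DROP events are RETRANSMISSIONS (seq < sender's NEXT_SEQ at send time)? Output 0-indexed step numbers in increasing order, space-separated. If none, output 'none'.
Answer: 3 6

Derivation:
Step 0: DROP seq=0 -> fresh
Step 1: SEND seq=56 -> fresh
Step 3: SEND seq=0 -> retransmit
Step 4: SEND seq=140 -> fresh
Step 6: SEND seq=0 -> retransmit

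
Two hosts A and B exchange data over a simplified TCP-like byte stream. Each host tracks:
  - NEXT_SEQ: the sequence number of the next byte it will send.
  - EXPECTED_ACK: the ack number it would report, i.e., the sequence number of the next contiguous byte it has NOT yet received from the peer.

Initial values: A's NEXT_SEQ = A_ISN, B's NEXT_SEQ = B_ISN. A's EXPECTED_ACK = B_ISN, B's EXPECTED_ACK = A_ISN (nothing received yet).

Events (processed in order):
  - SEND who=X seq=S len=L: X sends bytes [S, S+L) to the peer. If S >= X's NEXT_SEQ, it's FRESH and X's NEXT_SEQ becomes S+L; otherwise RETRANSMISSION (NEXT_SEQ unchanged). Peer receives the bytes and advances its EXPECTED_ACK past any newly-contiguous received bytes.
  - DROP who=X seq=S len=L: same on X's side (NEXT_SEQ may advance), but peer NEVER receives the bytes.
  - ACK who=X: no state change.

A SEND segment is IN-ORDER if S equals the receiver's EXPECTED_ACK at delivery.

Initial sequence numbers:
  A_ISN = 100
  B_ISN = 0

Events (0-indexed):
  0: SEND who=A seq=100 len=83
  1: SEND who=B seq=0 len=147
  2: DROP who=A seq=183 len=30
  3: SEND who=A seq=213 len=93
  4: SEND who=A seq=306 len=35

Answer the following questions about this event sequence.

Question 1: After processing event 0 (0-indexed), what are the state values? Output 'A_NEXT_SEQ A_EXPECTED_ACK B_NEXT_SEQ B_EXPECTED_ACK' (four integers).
After event 0: A_seq=183 A_ack=0 B_seq=0 B_ack=183

183 0 0 183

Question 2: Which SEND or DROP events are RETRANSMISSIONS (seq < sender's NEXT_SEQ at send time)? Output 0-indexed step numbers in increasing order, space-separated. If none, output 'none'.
Answer: none

Derivation:
Step 0: SEND seq=100 -> fresh
Step 1: SEND seq=0 -> fresh
Step 2: DROP seq=183 -> fresh
Step 3: SEND seq=213 -> fresh
Step 4: SEND seq=306 -> fresh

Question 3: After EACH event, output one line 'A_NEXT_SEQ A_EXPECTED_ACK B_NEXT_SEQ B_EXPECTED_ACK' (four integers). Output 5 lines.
183 0 0 183
183 147 147 183
213 147 147 183
306 147 147 183
341 147 147 183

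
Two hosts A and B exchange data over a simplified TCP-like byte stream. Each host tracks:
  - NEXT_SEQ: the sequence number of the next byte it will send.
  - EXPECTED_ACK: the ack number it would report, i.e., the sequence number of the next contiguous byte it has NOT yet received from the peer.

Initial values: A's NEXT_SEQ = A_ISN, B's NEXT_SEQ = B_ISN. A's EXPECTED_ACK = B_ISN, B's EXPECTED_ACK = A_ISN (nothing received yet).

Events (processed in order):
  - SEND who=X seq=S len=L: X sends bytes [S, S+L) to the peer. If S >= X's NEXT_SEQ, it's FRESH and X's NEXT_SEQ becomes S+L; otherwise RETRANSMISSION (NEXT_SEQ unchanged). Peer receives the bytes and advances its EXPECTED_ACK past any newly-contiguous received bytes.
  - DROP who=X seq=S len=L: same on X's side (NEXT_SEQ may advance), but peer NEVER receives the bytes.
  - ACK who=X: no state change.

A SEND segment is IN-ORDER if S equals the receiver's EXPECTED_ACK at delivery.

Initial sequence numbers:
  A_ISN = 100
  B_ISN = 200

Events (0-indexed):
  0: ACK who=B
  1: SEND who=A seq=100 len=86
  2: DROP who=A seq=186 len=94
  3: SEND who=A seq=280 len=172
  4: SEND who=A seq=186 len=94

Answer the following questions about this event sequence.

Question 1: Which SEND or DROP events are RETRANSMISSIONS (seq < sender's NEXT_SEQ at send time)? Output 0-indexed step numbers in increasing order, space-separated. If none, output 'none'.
Step 1: SEND seq=100 -> fresh
Step 2: DROP seq=186 -> fresh
Step 3: SEND seq=280 -> fresh
Step 4: SEND seq=186 -> retransmit

Answer: 4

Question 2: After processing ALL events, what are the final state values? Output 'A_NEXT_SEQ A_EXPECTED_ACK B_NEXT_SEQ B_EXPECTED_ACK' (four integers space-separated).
Answer: 452 200 200 452

Derivation:
After event 0: A_seq=100 A_ack=200 B_seq=200 B_ack=100
After event 1: A_seq=186 A_ack=200 B_seq=200 B_ack=186
After event 2: A_seq=280 A_ack=200 B_seq=200 B_ack=186
After event 3: A_seq=452 A_ack=200 B_seq=200 B_ack=186
After event 4: A_seq=452 A_ack=200 B_seq=200 B_ack=452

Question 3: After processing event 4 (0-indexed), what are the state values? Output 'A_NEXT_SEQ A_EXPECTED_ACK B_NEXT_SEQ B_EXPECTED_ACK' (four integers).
After event 0: A_seq=100 A_ack=200 B_seq=200 B_ack=100
After event 1: A_seq=186 A_ack=200 B_seq=200 B_ack=186
After event 2: A_seq=280 A_ack=200 B_seq=200 B_ack=186
After event 3: A_seq=452 A_ack=200 B_seq=200 B_ack=186
After event 4: A_seq=452 A_ack=200 B_seq=200 B_ack=452

452 200 200 452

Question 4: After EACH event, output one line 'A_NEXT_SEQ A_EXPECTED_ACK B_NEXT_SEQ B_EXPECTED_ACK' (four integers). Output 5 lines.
100 200 200 100
186 200 200 186
280 200 200 186
452 200 200 186
452 200 200 452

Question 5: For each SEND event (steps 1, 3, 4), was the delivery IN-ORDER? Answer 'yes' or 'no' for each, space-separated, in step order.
Answer: yes no yes

Derivation:
Step 1: SEND seq=100 -> in-order
Step 3: SEND seq=280 -> out-of-order
Step 4: SEND seq=186 -> in-order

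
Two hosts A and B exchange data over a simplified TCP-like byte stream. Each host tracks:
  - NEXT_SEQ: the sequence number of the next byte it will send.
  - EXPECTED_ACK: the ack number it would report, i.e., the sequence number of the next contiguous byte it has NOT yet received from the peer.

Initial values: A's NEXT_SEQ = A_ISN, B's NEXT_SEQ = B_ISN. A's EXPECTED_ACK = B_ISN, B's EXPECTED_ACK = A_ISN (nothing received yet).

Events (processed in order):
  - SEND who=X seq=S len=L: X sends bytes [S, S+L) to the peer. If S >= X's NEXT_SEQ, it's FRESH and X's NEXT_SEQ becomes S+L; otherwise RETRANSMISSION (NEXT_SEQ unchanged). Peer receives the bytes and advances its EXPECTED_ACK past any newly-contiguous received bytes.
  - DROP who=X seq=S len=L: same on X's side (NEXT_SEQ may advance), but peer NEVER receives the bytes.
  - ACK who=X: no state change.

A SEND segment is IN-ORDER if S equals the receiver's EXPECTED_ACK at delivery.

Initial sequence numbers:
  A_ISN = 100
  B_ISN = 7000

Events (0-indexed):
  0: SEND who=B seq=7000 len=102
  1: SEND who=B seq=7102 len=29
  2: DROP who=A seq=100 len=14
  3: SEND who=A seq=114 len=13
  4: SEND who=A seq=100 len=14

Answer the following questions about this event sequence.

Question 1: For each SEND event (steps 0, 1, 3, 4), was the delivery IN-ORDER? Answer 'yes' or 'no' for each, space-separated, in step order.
Answer: yes yes no yes

Derivation:
Step 0: SEND seq=7000 -> in-order
Step 1: SEND seq=7102 -> in-order
Step 3: SEND seq=114 -> out-of-order
Step 4: SEND seq=100 -> in-order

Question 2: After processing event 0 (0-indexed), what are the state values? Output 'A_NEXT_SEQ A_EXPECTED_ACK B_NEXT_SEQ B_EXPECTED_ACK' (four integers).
After event 0: A_seq=100 A_ack=7102 B_seq=7102 B_ack=100

100 7102 7102 100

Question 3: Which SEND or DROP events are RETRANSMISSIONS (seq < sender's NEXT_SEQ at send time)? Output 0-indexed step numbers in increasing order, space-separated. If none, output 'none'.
Step 0: SEND seq=7000 -> fresh
Step 1: SEND seq=7102 -> fresh
Step 2: DROP seq=100 -> fresh
Step 3: SEND seq=114 -> fresh
Step 4: SEND seq=100 -> retransmit

Answer: 4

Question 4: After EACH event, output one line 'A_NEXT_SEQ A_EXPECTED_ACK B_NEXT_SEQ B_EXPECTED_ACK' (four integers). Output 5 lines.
100 7102 7102 100
100 7131 7131 100
114 7131 7131 100
127 7131 7131 100
127 7131 7131 127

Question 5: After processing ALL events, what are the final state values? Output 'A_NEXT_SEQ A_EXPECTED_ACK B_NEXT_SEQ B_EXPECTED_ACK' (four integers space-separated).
After event 0: A_seq=100 A_ack=7102 B_seq=7102 B_ack=100
After event 1: A_seq=100 A_ack=7131 B_seq=7131 B_ack=100
After event 2: A_seq=114 A_ack=7131 B_seq=7131 B_ack=100
After event 3: A_seq=127 A_ack=7131 B_seq=7131 B_ack=100
After event 4: A_seq=127 A_ack=7131 B_seq=7131 B_ack=127

Answer: 127 7131 7131 127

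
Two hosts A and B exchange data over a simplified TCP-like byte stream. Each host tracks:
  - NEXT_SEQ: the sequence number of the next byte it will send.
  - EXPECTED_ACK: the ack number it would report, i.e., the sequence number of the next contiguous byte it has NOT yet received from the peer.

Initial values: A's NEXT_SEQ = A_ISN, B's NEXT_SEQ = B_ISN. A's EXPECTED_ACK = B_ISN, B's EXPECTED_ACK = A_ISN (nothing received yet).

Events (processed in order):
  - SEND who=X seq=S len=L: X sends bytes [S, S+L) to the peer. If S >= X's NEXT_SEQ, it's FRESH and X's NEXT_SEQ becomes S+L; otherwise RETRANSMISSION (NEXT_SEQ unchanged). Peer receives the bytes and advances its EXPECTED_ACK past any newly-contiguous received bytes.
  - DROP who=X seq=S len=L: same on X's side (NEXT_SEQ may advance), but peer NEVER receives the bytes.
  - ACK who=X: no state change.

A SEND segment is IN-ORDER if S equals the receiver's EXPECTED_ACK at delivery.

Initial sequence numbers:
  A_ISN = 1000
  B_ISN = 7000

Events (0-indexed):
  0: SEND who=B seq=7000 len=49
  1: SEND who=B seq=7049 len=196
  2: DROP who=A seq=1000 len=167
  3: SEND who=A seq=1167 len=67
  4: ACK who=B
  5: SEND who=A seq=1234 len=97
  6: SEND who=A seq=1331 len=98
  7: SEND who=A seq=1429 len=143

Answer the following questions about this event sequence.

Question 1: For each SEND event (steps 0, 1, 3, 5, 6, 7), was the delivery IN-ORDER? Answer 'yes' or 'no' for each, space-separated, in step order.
Answer: yes yes no no no no

Derivation:
Step 0: SEND seq=7000 -> in-order
Step 1: SEND seq=7049 -> in-order
Step 3: SEND seq=1167 -> out-of-order
Step 5: SEND seq=1234 -> out-of-order
Step 6: SEND seq=1331 -> out-of-order
Step 7: SEND seq=1429 -> out-of-order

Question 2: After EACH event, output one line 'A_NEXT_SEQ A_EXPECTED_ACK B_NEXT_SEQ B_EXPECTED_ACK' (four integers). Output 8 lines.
1000 7049 7049 1000
1000 7245 7245 1000
1167 7245 7245 1000
1234 7245 7245 1000
1234 7245 7245 1000
1331 7245 7245 1000
1429 7245 7245 1000
1572 7245 7245 1000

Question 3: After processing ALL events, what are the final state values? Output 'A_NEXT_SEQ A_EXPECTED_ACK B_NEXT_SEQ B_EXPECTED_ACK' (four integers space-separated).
Answer: 1572 7245 7245 1000

Derivation:
After event 0: A_seq=1000 A_ack=7049 B_seq=7049 B_ack=1000
After event 1: A_seq=1000 A_ack=7245 B_seq=7245 B_ack=1000
After event 2: A_seq=1167 A_ack=7245 B_seq=7245 B_ack=1000
After event 3: A_seq=1234 A_ack=7245 B_seq=7245 B_ack=1000
After event 4: A_seq=1234 A_ack=7245 B_seq=7245 B_ack=1000
After event 5: A_seq=1331 A_ack=7245 B_seq=7245 B_ack=1000
After event 6: A_seq=1429 A_ack=7245 B_seq=7245 B_ack=1000
After event 7: A_seq=1572 A_ack=7245 B_seq=7245 B_ack=1000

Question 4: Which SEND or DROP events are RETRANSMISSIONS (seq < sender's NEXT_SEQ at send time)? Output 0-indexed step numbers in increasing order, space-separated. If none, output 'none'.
Step 0: SEND seq=7000 -> fresh
Step 1: SEND seq=7049 -> fresh
Step 2: DROP seq=1000 -> fresh
Step 3: SEND seq=1167 -> fresh
Step 5: SEND seq=1234 -> fresh
Step 6: SEND seq=1331 -> fresh
Step 7: SEND seq=1429 -> fresh

Answer: none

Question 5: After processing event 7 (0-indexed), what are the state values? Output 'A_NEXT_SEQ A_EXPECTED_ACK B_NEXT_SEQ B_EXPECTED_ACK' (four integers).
After event 0: A_seq=1000 A_ack=7049 B_seq=7049 B_ack=1000
After event 1: A_seq=1000 A_ack=7245 B_seq=7245 B_ack=1000
After event 2: A_seq=1167 A_ack=7245 B_seq=7245 B_ack=1000
After event 3: A_seq=1234 A_ack=7245 B_seq=7245 B_ack=1000
After event 4: A_seq=1234 A_ack=7245 B_seq=7245 B_ack=1000
After event 5: A_seq=1331 A_ack=7245 B_seq=7245 B_ack=1000
After event 6: A_seq=1429 A_ack=7245 B_seq=7245 B_ack=1000
After event 7: A_seq=1572 A_ack=7245 B_seq=7245 B_ack=1000

1572 7245 7245 1000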